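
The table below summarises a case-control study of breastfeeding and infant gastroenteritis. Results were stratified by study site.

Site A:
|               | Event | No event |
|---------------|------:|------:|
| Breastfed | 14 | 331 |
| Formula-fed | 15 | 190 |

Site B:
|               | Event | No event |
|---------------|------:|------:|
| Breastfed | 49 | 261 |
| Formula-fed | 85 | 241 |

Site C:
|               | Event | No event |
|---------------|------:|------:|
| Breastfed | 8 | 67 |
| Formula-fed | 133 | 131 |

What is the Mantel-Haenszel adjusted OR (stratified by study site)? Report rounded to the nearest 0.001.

OR_MH = Σ(aᵢdᵢ/nᵢ) / Σ(bᵢcᵢ/nᵢ), where nᵢ is the stratum total.
Stratum 1 (Site A): n = 550; a·d/n = 14·190/550 = 4.8364; b·c/n = 331·15/550 = 9.0273
Stratum 2 (Site B): n = 636; a·d/n = 49·241/636 = 18.5676; b·c/n = 261·85/636 = 34.8821
Stratum 3 (Site C): n = 339; a·d/n = 8·131/339 = 3.0914; b·c/n = 67·133/339 = 26.2861
OR_MH = (4.8364 + 18.5676 + 3.0914) / (9.0273 + 34.8821 + 26.2861) = 26.4954 / 70.1955 = 0.37745

0.377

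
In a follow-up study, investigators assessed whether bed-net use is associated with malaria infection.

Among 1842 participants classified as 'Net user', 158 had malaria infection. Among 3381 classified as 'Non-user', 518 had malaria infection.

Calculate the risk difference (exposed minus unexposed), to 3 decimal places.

-0.067

From the description: a = 158, b = 1684, c = 518, d = 2863.
Risk in exposed = 158/1842 = 0.085776; risk in unexposed = 518/3381 = 0.153209.
Risk difference = 0.085776 − 0.153209 = -0.067433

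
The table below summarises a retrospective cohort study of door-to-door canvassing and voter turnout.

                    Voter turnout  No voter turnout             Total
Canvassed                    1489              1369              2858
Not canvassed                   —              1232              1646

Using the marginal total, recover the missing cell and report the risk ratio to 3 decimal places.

The missing cell is in the unexposed row: 1646 − 1232 = 414.
So a = 1489, b = 1369, c = 414, d = 1232.
RR = [a/(a+b)] / [c/(c+d)] = (1489/2858) / (414/1646) = 0.52099/0.25152 = 2.07139

2.071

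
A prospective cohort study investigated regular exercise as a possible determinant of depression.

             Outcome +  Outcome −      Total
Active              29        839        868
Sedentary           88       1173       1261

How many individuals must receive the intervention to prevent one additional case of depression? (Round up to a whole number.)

28

Risk in treated group = 29/868 = 0.03341; risk in control = 88/1261 = 0.06979.
Absolute risk reduction = 0.06979 − 0.03341 = 0.03638
NNT = 1 / ARR = 1 / 0.03638 = 27.491 → round up → 28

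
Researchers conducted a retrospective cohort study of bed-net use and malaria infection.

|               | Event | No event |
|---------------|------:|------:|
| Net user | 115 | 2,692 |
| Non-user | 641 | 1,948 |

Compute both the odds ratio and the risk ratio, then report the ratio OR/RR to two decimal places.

Cells: a = 115, b = 2692, c = 641, d = 1948.
OR = (115·1948)/(2692·641) = 224020/1725572 = 0.12982
Risk in exposed = 115/2807 = 0.04097; risk in unexposed = 641/2589 = 0.24759; RR = 0.16547
OR/RR = 0.12982 / 0.16547 = 0.78456
The outcome is not rare, so the OR lies further from 1 than the RR.

0.78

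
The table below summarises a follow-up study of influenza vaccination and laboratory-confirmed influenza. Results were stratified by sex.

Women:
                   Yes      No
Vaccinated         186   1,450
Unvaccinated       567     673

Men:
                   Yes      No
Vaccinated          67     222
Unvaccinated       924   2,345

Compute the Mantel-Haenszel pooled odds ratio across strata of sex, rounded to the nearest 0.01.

0.26

OR_MH = Σ(aᵢdᵢ/nᵢ) / Σ(bᵢcᵢ/nᵢ), where nᵢ is the stratum total.
Stratum 1 (Women): n = 2876; a·d/n = 186·673/2876 = 43.5250; b·c/n = 1450·567/2876 = 285.8658
Stratum 2 (Men): n = 3558; a·d/n = 67·2345/3558 = 44.1582; b·c/n = 222·924/3558 = 57.6526
OR_MH = (43.5250 + 44.1582) / (285.8658 + 57.6526) = 87.6833 / 343.5184 = 0.25525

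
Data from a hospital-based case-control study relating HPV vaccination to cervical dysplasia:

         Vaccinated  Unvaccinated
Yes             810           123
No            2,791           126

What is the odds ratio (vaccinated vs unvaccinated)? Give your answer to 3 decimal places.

0.297

Reading the table with exposure as columns: a = 810 (Vaccinated, case), b = 2791 (Vaccinated, non-case), c = 123 (Unvaccinated, case), d = 126.
OR = (a·d)/(b·c) = (810 × 126) / (2791 × 123) = 102060 / 343293 = 0.29730
Exposure is associated with lower odds of cervical dysplasia (OR = 0.30 < 1).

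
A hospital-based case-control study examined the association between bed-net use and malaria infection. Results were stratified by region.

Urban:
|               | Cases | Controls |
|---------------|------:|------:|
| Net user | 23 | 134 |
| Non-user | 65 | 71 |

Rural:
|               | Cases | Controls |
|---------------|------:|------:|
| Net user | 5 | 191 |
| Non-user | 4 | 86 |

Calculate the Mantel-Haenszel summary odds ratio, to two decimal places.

OR_MH = Σ(aᵢdᵢ/nᵢ) / Σ(bᵢcᵢ/nᵢ), where nᵢ is the stratum total.
Stratum 1 (Urban): n = 293; a·d/n = 23·71/293 = 5.5734; b·c/n = 134·65/293 = 29.7270
Stratum 2 (Rural): n = 286; a·d/n = 5·86/286 = 1.5035; b·c/n = 191·4/286 = 2.6713
OR_MH = (5.5734 + 1.5035) / (29.7270 + 2.6713) = 7.0769 / 32.3983 = 0.21843

0.22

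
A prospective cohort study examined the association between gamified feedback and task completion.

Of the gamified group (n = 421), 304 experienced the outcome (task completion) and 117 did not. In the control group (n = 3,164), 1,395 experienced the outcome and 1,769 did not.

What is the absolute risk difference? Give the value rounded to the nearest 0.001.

From the description: a = 304, b = 117, c = 1395, d = 1769.
Risk in exposed = 304/421 = 0.722090; risk in unexposed = 1395/3164 = 0.440898.
Risk difference = 0.722090 − 0.440898 = 0.281193

0.281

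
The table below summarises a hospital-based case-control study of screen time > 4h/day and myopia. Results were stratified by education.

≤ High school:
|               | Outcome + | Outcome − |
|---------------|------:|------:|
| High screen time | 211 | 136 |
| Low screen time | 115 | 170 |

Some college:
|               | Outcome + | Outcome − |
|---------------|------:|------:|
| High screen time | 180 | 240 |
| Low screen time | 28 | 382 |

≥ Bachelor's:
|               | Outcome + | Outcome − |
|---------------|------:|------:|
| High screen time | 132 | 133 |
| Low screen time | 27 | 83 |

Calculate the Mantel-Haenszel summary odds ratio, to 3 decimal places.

OR_MH = Σ(aᵢdᵢ/nᵢ) / Σ(bᵢcᵢ/nᵢ), where nᵢ is the stratum total.
Stratum 1 (≤ High school): n = 632; a·d/n = 211·170/632 = 56.7563; b·c/n = 136·115/632 = 24.7468
Stratum 2 (Some college): n = 830; a·d/n = 180·382/830 = 82.8434; b·c/n = 240·28/830 = 8.0964
Stratum 3 (≥ Bachelor's): n = 375; a·d/n = 132·83/375 = 29.2160; b·c/n = 133·27/375 = 9.5760
OR_MH = (56.7563 + 82.8434 + 29.2160) / (24.7468 + 8.0964 + 9.5760) = 168.8157 / 42.4192 = 3.97970

3.980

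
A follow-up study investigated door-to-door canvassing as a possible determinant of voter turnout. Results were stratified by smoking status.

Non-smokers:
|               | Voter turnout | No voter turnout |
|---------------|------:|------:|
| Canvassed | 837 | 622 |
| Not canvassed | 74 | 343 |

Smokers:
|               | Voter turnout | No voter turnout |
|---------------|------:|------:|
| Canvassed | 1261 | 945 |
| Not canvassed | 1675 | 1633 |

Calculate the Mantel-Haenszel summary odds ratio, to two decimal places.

OR_MH = Σ(aᵢdᵢ/nᵢ) / Σ(bᵢcᵢ/nᵢ), where nᵢ is the stratum total.
Stratum 1 (Non-smokers): n = 1876; a·d/n = 837·343/1876 = 153.0336; b·c/n = 622·74/1876 = 24.5352
Stratum 2 (Smokers): n = 5514; a·d/n = 1261·1633/5514 = 373.4518; b·c/n = 945·1675/5514 = 287.0647
OR_MH = (153.0336 + 373.4518) / (24.5352 + 287.0647) = 526.4853 / 311.5999 = 1.68962

1.69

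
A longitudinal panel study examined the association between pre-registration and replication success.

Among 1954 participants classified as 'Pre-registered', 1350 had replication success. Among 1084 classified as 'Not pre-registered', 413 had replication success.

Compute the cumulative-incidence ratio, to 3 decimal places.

1.813

From the description: a = 1350, b = 604, c = 413, d = 671.
Risk in exposed = 1350/1954 = 0.69089; risk in unexposed = 413/1084 = 0.38100.
RR = 0.69089 / 0.38100 = 1.81338
The risk among the exposed is 1.81 times that among the unexposed.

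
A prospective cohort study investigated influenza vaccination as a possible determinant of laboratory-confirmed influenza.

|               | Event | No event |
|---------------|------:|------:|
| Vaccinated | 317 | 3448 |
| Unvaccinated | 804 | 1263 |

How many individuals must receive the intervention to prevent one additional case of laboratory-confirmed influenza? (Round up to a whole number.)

Risk in treated group = 317/3765 = 0.08420; risk in control = 804/2067 = 0.38897.
Absolute risk reduction = 0.38897 − 0.08420 = 0.30477
NNT = 1 / ARR = 1 / 0.30477 = 3.281 → round up → 4

4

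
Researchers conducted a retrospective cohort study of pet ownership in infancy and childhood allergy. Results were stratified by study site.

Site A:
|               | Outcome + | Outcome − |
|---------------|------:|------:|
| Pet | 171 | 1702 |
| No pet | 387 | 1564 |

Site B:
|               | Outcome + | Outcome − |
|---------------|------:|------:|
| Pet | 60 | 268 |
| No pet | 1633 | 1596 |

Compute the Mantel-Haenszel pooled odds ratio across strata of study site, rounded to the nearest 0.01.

0.33

OR_MH = Σ(aᵢdᵢ/nᵢ) / Σ(bᵢcᵢ/nᵢ), where nᵢ is the stratum total.
Stratum 1 (Site A): n = 3824; a·d/n = 171·1564/3824 = 69.9383; b·c/n = 1702·387/3824 = 172.2474
Stratum 2 (Site B): n = 3557; a·d/n = 60·1596/3557 = 26.9216; b·c/n = 268·1633/3557 = 123.0374
OR_MH = (69.9383 + 26.9216) / (172.2474 + 123.0374) = 96.8598 / 295.2848 = 0.32802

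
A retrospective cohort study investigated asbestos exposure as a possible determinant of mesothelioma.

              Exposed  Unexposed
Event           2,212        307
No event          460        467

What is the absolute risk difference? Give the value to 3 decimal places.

Reading the table with exposure as columns: a = 2212 (Exposed, case), b = 460 (Exposed, non-case), c = 307 (Unexposed, case), d = 467.
Risk in exposed = 2212/2672 = 0.827844; risk in unexposed = 307/774 = 0.396641.
Risk difference = 0.827844 − 0.396641 = 0.431203

0.431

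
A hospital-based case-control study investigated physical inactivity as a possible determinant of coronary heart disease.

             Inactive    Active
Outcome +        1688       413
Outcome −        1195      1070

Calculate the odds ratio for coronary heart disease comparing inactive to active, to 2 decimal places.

3.66

Reading the table with exposure as columns: a = 1688 (Inactive, case), b = 1195 (Inactive, non-case), c = 413 (Active, case), d = 1070.
OR = (a·d)/(b·c) = (1688 × 1070) / (1195 × 413) = 1806160 / 493535 = 3.65964
The odds of coronary heart disease are about 3.66 times as high in the inactive group.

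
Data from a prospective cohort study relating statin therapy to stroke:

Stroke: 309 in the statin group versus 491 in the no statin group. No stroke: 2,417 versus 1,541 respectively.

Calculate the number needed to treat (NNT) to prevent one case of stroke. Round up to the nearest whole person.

8

Risk in treated group = 309/2726 = 0.11335; risk in control = 491/2032 = 0.24163.
Absolute risk reduction = 0.24163 − 0.11335 = 0.12828
NNT = 1 / ARR = 1 / 0.12828 = 7.795 → round up → 8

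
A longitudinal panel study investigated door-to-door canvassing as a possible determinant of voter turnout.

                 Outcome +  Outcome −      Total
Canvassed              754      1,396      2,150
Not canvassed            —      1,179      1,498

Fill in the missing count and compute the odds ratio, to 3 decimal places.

1.996

The missing cell is in the unexposed row: 1498 − 1179 = 319.
So a = 754, b = 1396, c = 319, d = 1179.
OR = (a·d)/(b·c) = (754 × 1179) / (1396 × 319) = 888966 / 445324 = 1.99622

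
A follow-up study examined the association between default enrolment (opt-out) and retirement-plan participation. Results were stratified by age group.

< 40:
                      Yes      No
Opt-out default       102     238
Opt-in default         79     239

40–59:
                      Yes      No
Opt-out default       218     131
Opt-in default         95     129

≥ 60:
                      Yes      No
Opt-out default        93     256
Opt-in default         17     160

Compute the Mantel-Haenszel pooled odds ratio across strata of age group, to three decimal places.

1.954

OR_MH = Σ(aᵢdᵢ/nᵢ) / Σ(bᵢcᵢ/nᵢ), where nᵢ is the stratum total.
Stratum 1 (< 40): n = 658; a·d/n = 102·239/658 = 37.0486; b·c/n = 238·79/658 = 28.5745
Stratum 2 (40–59): n = 573; a·d/n = 218·129/573 = 49.0785; b·c/n = 131·95/573 = 21.7190
Stratum 3 (≥ 60): n = 526; a·d/n = 93·160/526 = 28.2890; b·c/n = 256·17/526 = 8.2738
OR_MH = (37.0486 + 49.0785 + 28.2890) / (28.5745 + 21.7190 + 8.2738) = 114.4161 / 58.5673 = 1.95359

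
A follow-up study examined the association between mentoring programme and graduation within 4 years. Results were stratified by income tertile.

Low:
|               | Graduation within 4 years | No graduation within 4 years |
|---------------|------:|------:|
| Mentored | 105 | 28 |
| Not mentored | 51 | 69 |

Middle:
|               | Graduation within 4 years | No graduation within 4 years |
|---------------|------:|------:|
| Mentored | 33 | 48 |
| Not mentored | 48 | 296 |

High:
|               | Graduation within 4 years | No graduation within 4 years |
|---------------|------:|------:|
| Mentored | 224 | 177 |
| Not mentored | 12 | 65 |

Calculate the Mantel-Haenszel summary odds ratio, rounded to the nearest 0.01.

OR_MH = Σ(aᵢdᵢ/nᵢ) / Σ(bᵢcᵢ/nᵢ), where nᵢ is the stratum total.
Stratum 1 (Low): n = 253; a·d/n = 105·69/253 = 28.6364; b·c/n = 28·51/253 = 5.6443
Stratum 2 (Middle): n = 425; a·d/n = 33·296/425 = 22.9835; b·c/n = 48·48/425 = 5.4212
Stratum 3 (High): n = 478; a·d/n = 224·65/478 = 30.4603; b·c/n = 177·12/478 = 4.4435
OR_MH = (28.6364 + 22.9835 + 30.4603) / (5.6443 + 5.4212 + 4.4435) = 82.0801 / 15.5090 = 5.29243

5.29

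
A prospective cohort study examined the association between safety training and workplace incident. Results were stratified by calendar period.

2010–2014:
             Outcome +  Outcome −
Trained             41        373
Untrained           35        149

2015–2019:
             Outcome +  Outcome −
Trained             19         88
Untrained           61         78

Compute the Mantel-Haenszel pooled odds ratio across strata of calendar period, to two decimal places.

0.37

OR_MH = Σ(aᵢdᵢ/nᵢ) / Σ(bᵢcᵢ/nᵢ), where nᵢ is the stratum total.
Stratum 1 (2010–2014): n = 598; a·d/n = 41·149/598 = 10.2157; b·c/n = 373·35/598 = 21.8311
Stratum 2 (2015–2019): n = 246; a·d/n = 19·78/246 = 6.0244; b·c/n = 88·61/246 = 21.8211
OR_MH = (10.2157 + 6.0244) / (21.8311 + 21.8211) = 16.2401 / 43.6522 = 0.37203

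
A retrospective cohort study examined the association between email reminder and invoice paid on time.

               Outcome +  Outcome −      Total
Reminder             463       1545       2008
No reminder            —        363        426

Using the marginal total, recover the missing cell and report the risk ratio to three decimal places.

The missing cell is in the unexposed row: 426 − 363 = 63.
So a = 463, b = 1545, c = 63, d = 363.
RR = [a/(a+b)] / [c/(c+d)] = (463/2008) / (63/426) = 0.23058/0.14789 = 1.55914

1.559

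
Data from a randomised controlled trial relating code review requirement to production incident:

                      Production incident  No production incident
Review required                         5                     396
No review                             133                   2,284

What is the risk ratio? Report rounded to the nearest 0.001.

Cells: a = 5, b = 396, c = 133, d = 2284.
Risk in exposed = 5/401 = 0.01247; risk in unexposed = 133/2417 = 0.05503.
RR = 0.01247 / 0.05503 = 0.22660
The risk is 77% lower among the exposed than among the unexposed.

0.227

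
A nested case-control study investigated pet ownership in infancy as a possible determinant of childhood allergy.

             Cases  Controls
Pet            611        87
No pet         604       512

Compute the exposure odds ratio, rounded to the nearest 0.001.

Cells: a = 611, b = 87, c = 604, d = 512.
OR = (a·d)/(b·c) = (611 × 512) / (87 × 604) = 312832 / 52548 = 5.95326
The odds of childhood allergy are about 5.95 times as high in the pet group.

5.953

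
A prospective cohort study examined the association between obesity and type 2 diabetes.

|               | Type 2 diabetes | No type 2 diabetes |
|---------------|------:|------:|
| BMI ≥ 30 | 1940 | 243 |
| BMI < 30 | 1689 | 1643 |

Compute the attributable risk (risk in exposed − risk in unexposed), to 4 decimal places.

0.3818

Cells: a = 1940, b = 243, c = 1689, d = 1643.
Risk in exposed = 1940/2183 = 0.888685; risk in unexposed = 1689/3332 = 0.506903.
Risk difference = 0.888685 − 0.506903 = 0.381783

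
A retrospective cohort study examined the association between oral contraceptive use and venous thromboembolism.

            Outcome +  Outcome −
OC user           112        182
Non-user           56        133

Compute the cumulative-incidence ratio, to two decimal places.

1.29

Cells: a = 112, b = 182, c = 56, d = 133.
Risk in exposed = 112/294 = 0.38095; risk in unexposed = 56/189 = 0.29630.
RR = 0.38095 / 0.29630 = 1.28571
The risk among the exposed is 1.29 times that among the unexposed.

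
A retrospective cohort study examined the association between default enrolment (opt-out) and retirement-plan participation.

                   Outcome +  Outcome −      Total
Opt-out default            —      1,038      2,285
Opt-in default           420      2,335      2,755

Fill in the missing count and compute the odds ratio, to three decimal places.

6.679

The missing cell is in the exposed row: 2285 − 1038 = 1247.
So a = 1247, b = 1038, c = 420, d = 2335.
OR = (a·d)/(b·c) = (1247 × 2335) / (1038 × 420) = 2911745 / 435960 = 6.67893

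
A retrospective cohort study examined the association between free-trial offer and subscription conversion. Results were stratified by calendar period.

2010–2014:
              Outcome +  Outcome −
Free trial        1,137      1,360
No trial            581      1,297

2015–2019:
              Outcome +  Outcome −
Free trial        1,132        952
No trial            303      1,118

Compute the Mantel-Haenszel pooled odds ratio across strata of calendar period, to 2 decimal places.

OR_MH = Σ(aᵢdᵢ/nᵢ) / Σ(bᵢcᵢ/nᵢ), where nᵢ is the stratum total.
Stratum 1 (2010–2014): n = 4375; a·d/n = 1137·1297/4375 = 337.0718; b·c/n = 1360·581/4375 = 180.6080
Stratum 2 (2015–2019): n = 3505; a·d/n = 1132·1118/3505 = 361.0773; b·c/n = 952·303/3505 = 82.2984
OR_MH = (337.0718 + 361.0773) / (180.6080 + 82.2984) = 698.1491 / 262.9064 = 2.65550

2.66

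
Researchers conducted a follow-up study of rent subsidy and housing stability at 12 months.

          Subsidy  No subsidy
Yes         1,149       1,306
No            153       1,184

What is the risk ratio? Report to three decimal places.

1.683

Reading the table with exposure as columns: a = 1149 (Subsidy, case), b = 153 (Subsidy, non-case), c = 1306 (No subsidy, case), d = 1184.
Risk in exposed = 1149/1302 = 0.88249; risk in unexposed = 1306/2490 = 0.52450.
RR = 0.88249 / 0.52450 = 1.68254
The risk among the exposed is 1.68 times that among the unexposed.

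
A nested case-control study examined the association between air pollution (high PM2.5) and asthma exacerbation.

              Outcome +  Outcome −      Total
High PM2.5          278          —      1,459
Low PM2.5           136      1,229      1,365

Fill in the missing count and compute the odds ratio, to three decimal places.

2.127

The missing cell is in the exposed row: 1459 − 278 = 1181.
So a = 278, b = 1181, c = 136, d = 1229.
OR = (a·d)/(b·c) = (278 × 1229) / (1181 × 136) = 341662 / 160616 = 2.12720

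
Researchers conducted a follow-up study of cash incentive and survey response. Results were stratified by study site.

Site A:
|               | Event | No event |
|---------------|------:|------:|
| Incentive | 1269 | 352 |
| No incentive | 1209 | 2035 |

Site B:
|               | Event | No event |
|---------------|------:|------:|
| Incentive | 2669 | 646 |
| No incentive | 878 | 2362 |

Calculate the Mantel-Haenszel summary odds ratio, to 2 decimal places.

OR_MH = Σ(aᵢdᵢ/nᵢ) / Σ(bᵢcᵢ/nᵢ), where nᵢ is the stratum total.
Stratum 1 (Site A): n = 4865; a·d/n = 1269·2035/4865 = 530.8150; b·c/n = 352·1209/4865 = 87.4754
Stratum 2 (Site B): n = 6555; a·d/n = 2669·2362/6555 = 961.7358; b·c/n = 646·878/6555 = 86.5275
OR_MH = (530.8150 + 961.7358) / (87.4754 + 86.5275) = 1492.5508 / 174.0030 = 8.57773

8.58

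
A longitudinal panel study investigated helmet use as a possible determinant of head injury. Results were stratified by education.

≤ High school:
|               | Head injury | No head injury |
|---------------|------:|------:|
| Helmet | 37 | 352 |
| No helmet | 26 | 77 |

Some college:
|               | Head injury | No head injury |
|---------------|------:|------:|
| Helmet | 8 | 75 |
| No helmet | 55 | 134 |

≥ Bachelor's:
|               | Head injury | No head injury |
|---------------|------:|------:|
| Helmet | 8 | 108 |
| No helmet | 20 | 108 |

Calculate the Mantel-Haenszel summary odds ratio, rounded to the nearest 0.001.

OR_MH = Σ(aᵢdᵢ/nᵢ) / Σ(bᵢcᵢ/nᵢ), where nᵢ is the stratum total.
Stratum 1 (≤ High school): n = 492; a·d/n = 37·77/492 = 5.7907; b·c/n = 352·26/492 = 18.6016
Stratum 2 (Some college): n = 272; a·d/n = 8·134/272 = 3.9412; b·c/n = 75·55/272 = 15.1654
Stratum 3 (≥ Bachelor's): n = 244; a·d/n = 8·108/244 = 3.5410; b·c/n = 108·20/244 = 8.8525
OR_MH = (5.7907 + 3.9412 + 3.5410) / (18.6016 + 15.1654 + 8.8525) = 13.2728 / 42.6195 = 0.31143

0.311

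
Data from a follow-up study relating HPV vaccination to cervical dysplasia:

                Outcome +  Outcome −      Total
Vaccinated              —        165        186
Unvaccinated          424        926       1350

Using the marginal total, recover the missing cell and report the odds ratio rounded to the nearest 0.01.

0.28

The missing cell is in the exposed row: 186 − 165 = 21.
So a = 21, b = 165, c = 424, d = 926.
OR = (a·d)/(b·c) = (21 × 926) / (165 × 424) = 19446 / 69960 = 0.27796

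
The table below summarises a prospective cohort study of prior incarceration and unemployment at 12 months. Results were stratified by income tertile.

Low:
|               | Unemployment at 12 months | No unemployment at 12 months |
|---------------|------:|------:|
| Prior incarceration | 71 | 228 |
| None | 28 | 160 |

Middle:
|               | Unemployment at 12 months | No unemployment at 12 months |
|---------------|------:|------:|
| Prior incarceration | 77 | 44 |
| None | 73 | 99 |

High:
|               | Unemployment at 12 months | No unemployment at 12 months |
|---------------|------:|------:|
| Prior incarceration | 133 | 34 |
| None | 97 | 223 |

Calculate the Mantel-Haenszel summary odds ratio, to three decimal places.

3.574

OR_MH = Σ(aᵢdᵢ/nᵢ) / Σ(bᵢcᵢ/nᵢ), where nᵢ is the stratum total.
Stratum 1 (Low): n = 487; a·d/n = 71·160/487 = 23.3265; b·c/n = 228·28/487 = 13.1088
Stratum 2 (Middle): n = 293; a·d/n = 77·99/293 = 26.0171; b·c/n = 44·73/293 = 10.9625
Stratum 3 (High): n = 487; a·d/n = 133·223/487 = 60.9014; b·c/n = 34·97/487 = 6.7721
OR_MH = (23.3265 + 26.0171 + 60.9014) / (13.1088 + 10.9625 + 6.7721) = 110.2450 / 30.8434 = 3.57435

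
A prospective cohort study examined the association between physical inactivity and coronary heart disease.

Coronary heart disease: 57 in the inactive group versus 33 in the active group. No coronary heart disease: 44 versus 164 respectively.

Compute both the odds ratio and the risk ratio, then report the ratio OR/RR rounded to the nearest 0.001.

1.911

From the description: a = 57, b = 44, c = 33, d = 164.
OR = (57·164)/(44·33) = 9348/1452 = 6.43802
Risk in exposed = 57/101 = 0.56436; risk in unexposed = 33/197 = 0.16751; RR = 3.36904
OR/RR = 6.43802 / 3.36904 = 1.91094
The outcome is not rare, so the OR lies further from 1 than the RR.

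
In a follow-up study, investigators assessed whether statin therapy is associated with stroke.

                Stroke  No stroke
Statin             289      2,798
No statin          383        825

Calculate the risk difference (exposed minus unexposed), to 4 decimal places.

Cells: a = 289, b = 2798, c = 383, d = 825.
Risk in exposed = 289/3087 = 0.093618; risk in unexposed = 383/1208 = 0.317053.
Risk difference = 0.093618 − 0.317053 = -0.223435

-0.2234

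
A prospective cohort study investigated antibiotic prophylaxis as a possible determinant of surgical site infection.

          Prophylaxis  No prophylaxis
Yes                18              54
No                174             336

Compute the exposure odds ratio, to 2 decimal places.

0.64

Reading the table with exposure as columns: a = 18 (Prophylaxis, case), b = 174 (Prophylaxis, non-case), c = 54 (No prophylaxis, case), d = 336.
OR = (a·d)/(b·c) = (18 × 336) / (174 × 54) = 6048 / 9396 = 0.64368
Exposure is associated with lower odds of surgical site infection (OR = 0.64 < 1).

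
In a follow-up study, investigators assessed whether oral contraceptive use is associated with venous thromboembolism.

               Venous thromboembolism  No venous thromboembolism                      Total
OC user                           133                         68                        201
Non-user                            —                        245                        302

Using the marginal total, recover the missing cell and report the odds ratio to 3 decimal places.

8.407

The missing cell is in the unexposed row: 302 − 245 = 57.
So a = 133, b = 68, c = 57, d = 245.
OR = (a·d)/(b·c) = (133 × 245) / (68 × 57) = 32585 / 3876 = 8.40686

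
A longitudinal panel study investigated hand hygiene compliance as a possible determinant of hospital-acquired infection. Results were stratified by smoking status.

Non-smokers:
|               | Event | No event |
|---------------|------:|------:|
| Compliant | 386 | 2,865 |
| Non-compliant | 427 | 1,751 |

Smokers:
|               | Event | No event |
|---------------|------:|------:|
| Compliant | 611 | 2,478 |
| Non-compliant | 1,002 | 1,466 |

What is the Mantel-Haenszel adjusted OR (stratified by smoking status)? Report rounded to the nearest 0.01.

0.43

OR_MH = Σ(aᵢdᵢ/nᵢ) / Σ(bᵢcᵢ/nᵢ), where nᵢ is the stratum total.
Stratum 1 (Non-smokers): n = 5429; a·d/n = 386·1751/5429 = 124.4955; b·c/n = 2865·427/5429 = 225.3371
Stratum 2 (Smokers): n = 5557; a·d/n = 611·1466/5557 = 161.1888; b·c/n = 2478·1002/5557 = 446.8159
OR_MH = (124.4955 + 161.1888) / (225.3371 + 446.8159) = 285.6843 / 672.1530 = 0.42503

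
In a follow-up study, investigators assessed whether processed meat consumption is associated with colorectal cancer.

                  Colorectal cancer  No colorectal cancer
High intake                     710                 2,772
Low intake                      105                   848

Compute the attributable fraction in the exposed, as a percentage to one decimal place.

46.0

Cells: a = 710, b = 2772, c = 105, d = 848.
Risk in exposed = 710/3482 = 0.20391; risk in unexposed = 105/953 = 0.11018.
RR = 0.20391/0.11018 = 1.85069
AR% = (RR − 1)/RR × 100 = (1.85069 − 1)/1.85069 × 100 = 45.9660%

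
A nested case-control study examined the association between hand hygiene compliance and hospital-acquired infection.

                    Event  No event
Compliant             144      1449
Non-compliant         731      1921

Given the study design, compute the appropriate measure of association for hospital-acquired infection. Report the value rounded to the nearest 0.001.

Cells: a = 144, b = 1449, c = 731, d = 1921.
This is a nested case-control study: participants were sampled on outcome status, so risks in the source population cannot be estimated directly — relative risk is not valid here. The odds ratio is the appropriate measure.
OR = (a·d)/(b·c) = (144 × 1921) / (1449 × 731) = 276624 / 1059219 = 0.26116

0.261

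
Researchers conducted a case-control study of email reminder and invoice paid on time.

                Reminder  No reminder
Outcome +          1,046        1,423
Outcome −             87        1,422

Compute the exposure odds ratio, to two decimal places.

12.01

Reading the table with exposure as columns: a = 1046 (Reminder, case), b = 87 (Reminder, non-case), c = 1423 (No reminder, case), d = 1422.
OR = (a·d)/(b·c) = (1046 × 1422) / (87 × 1423) = 1487412 / 123801 = 12.01454
The odds of invoice paid on time are about 12.01 times as high in the reminder group.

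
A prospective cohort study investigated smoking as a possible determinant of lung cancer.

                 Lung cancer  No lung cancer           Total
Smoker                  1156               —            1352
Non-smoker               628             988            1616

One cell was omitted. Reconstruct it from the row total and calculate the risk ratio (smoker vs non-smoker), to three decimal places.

The missing cell is in the exposed row: 1352 − 1156 = 196.
So a = 1156, b = 196, c = 628, d = 988.
RR = [a/(a+b)] / [c/(c+d)] = (1156/1352) / (628/1616) = 0.85503/0.38861 = 2.20020

2.200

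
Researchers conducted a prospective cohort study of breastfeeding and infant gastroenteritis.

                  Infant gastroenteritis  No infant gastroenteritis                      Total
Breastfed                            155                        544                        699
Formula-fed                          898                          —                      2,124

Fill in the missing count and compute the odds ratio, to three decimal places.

0.389

The missing cell is in the unexposed row: 2124 − 898 = 1226.
So a = 155, b = 544, c = 898, d = 1226.
OR = (a·d)/(b·c) = (155 × 1226) / (544 × 898) = 190030 / 488512 = 0.38900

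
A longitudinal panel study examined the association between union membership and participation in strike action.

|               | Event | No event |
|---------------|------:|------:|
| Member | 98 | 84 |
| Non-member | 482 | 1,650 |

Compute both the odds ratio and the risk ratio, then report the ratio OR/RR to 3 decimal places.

Cells: a = 98, b = 84, c = 482, d = 1650.
OR = (98·1650)/(84·482) = 161700/40488 = 3.99378
Risk in exposed = 98/182 = 0.53846; risk in unexposed = 482/2132 = 0.22608; RR = 2.38174
OR/RR = 3.99378 / 2.38174 = 1.67683
The outcome is not rare, so the OR lies further from 1 than the RR.

1.677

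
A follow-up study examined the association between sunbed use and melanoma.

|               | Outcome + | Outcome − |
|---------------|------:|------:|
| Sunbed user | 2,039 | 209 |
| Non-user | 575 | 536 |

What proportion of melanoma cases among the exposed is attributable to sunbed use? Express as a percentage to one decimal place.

42.9

Cells: a = 2039, b = 209, c = 575, d = 536.
Risk in exposed = 2039/2248 = 0.90703; risk in unexposed = 575/1111 = 0.51755.
RR = 0.90703/0.51755 = 1.75254
AR% = (RR − 1)/RR × 100 = (1.75254 − 1)/1.75254 × 100 = 42.9399%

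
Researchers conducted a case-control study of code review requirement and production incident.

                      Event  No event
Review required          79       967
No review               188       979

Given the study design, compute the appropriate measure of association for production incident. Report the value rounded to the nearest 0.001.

0.425

Cells: a = 79, b = 967, c = 188, d = 979.
This is a case-control study: participants were sampled on outcome status, so risks in the source population cannot be estimated directly — relative risk is not valid here. The odds ratio is the appropriate measure.
OR = (a·d)/(b·c) = (79 × 979) / (967 × 188) = 77341 / 181796 = 0.42543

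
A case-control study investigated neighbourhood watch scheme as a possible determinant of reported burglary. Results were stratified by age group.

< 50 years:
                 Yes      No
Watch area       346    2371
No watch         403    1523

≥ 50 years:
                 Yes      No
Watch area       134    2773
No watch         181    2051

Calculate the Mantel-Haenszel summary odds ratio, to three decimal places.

0.550

OR_MH = Σ(aᵢdᵢ/nᵢ) / Σ(bᵢcᵢ/nᵢ), where nᵢ is the stratum total.
Stratum 1 (< 50 years): n = 4643; a·d/n = 346·1523/4643 = 113.4952; b·c/n = 2371·403/4643 = 205.7965
Stratum 2 (≥ 50 years): n = 5139; a·d/n = 134·2051/5139 = 53.4801; b·c/n = 2773·181/5139 = 97.6674
OR_MH = (113.4952 + 53.4801) / (205.7965 + 97.6674) = 166.9752 / 303.4639 = 0.55023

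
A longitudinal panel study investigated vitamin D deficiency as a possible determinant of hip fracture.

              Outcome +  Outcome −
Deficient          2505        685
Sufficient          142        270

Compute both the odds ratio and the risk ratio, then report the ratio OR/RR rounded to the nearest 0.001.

Cells: a = 2505, b = 685, c = 142, d = 270.
OR = (2505·270)/(685·142) = 676350/97270 = 6.95333
Risk in exposed = 2505/3190 = 0.78527; risk in unexposed = 142/412 = 0.34466; RR = 2.27838
OR/RR = 6.95333 / 2.27838 = 3.05187
The outcome is not rare, so the OR lies further from 1 than the RR.

3.052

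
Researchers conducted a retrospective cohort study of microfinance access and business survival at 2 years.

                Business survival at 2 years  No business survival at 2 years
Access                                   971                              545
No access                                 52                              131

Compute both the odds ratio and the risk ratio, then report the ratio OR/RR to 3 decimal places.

1.991

Cells: a = 971, b = 545, c = 52, d = 131.
OR = (971·131)/(545·52) = 127201/28340 = 4.48839
Risk in exposed = 971/1516 = 0.64050; risk in unexposed = 52/183 = 0.28415; RR = 2.25407
OR/RR = 4.48839 / 2.25407 = 1.99124
The outcome is not rare, so the OR lies further from 1 than the RR.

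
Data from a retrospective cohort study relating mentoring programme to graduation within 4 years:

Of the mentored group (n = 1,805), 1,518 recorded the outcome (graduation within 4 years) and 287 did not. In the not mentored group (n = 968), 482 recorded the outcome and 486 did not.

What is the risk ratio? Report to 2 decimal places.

From the description: a = 1518, b = 287, c = 482, d = 486.
Risk in exposed = 1518/1805 = 0.84100; risk in unexposed = 482/968 = 0.49793.
RR = 0.84100 / 0.49793 = 1.68897
The risk among the exposed is 1.69 times that among the unexposed.

1.69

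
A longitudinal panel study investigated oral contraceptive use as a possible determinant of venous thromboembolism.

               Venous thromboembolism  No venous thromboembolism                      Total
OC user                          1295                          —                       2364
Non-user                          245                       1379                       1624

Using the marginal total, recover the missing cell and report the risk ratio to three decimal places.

The missing cell is in the exposed row: 2364 − 1295 = 1069.
So a = 1295, b = 1069, c = 245, d = 1379.
RR = [a/(a+b)] / [c/(c+d)] = (1295/2364) / (245/1624) = 0.54780/0.15086 = 3.63113

3.631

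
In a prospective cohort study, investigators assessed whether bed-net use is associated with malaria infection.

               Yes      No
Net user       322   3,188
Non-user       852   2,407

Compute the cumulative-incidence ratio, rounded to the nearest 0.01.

0.35

Cells: a = 322, b = 3188, c = 852, d = 2407.
Risk in exposed = 322/3510 = 0.09174; risk in unexposed = 852/3259 = 0.26143.
RR = 0.09174 / 0.26143 = 0.35091
The risk is 65% lower among the exposed than among the unexposed.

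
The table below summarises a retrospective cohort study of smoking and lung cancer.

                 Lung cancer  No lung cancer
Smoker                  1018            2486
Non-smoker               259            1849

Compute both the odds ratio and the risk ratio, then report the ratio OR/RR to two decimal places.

1.24

Cells: a = 1018, b = 2486, c = 259, d = 1849.
OR = (1018·1849)/(2486·259) = 1882282/643874 = 2.92337
Risk in exposed = 1018/3504 = 0.29053; risk in unexposed = 259/2108 = 0.12287; RR = 2.36458
OR/RR = 2.92337 / 2.36458 = 1.23632
The outcome is not rare, so the OR lies further from 1 than the RR.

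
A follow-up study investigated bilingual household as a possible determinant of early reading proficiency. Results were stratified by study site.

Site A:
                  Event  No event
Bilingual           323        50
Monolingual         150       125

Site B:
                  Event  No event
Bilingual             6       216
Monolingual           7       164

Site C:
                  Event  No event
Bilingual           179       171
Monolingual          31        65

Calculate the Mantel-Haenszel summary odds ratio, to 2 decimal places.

3.33

OR_MH = Σ(aᵢdᵢ/nᵢ) / Σ(bᵢcᵢ/nᵢ), where nᵢ is the stratum total.
Stratum 1 (Site A): n = 648; a·d/n = 323·125/648 = 62.3071; b·c/n = 50·150/648 = 11.5741
Stratum 2 (Site B): n = 393; a·d/n = 6·164/393 = 2.5038; b·c/n = 216·7/393 = 3.8473
Stratum 3 (Site C): n = 446; a·d/n = 179·65/446 = 26.0874; b·c/n = 171·31/446 = 11.8857
OR_MH = (62.3071 + 2.5038 + 26.0874) / (11.5741 + 3.8473 + 11.8857) = 90.8984 / 27.3071 = 3.32875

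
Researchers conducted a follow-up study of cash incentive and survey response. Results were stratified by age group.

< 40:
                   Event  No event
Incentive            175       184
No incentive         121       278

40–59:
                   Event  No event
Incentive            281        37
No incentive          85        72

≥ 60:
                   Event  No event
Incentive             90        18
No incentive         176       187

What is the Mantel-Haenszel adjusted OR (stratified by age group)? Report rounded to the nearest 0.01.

OR_MH = Σ(aᵢdᵢ/nᵢ) / Σ(bᵢcᵢ/nᵢ), where nᵢ is the stratum total.
Stratum 1 (< 40): n = 758; a·d/n = 175·278/758 = 64.1821; b·c/n = 184·121/758 = 29.3720
Stratum 2 (40–59): n = 475; a·d/n = 281·72/475 = 42.5937; b·c/n = 37·85/475 = 6.6211
Stratum 3 (≥ 60): n = 471; a·d/n = 90·187/471 = 35.7325; b·c/n = 18·176/471 = 6.7261
OR_MH = (64.1821 + 42.5937 + 35.7325) / (29.3720 + 6.6211 + 6.7261) = 142.5082 / 42.7192 = 3.33593

3.34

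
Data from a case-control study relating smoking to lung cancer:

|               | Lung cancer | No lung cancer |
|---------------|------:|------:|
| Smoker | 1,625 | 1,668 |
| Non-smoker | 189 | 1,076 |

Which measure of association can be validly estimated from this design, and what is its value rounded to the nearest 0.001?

5.546

Cells: a = 1625, b = 1668, c = 189, d = 1076.
This is a case-control study: participants were sampled on outcome status, so risks in the source population cannot be estimated directly — relative risk is not valid here. The odds ratio is the appropriate measure.
OR = (a·d)/(b·c) = (1625 × 1076) / (1668 × 189) = 1748500 / 315252 = 5.54636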